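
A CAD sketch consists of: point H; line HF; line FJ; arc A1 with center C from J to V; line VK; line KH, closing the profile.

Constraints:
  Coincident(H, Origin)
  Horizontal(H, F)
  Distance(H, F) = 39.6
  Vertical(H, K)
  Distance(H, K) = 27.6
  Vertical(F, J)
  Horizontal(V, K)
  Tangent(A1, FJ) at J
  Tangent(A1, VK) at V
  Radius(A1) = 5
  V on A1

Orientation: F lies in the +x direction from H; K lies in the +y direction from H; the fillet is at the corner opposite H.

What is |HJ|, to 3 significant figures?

45.6

H is at the origin; H and F share the same y with |HF| = 39.6 and F on the +x side, so F = (39.6, 0.00). H and K share the same x with |HK| = 27.6 and K on the +y side, so K = (0.00, 27.6). The virtual corner opposite H is at (39.6, 27.6). Since A1 is tangent to FJ there, CJ ⟂ FJ and A1 meets VK tangentially, so CV is at right angles to VK, with radius 5.0, so the center C sits 5.0 in from both sides at C = (34.6, 22.6). That places the tangent points at J = (39.6, 22.6) on FJ and V = (34.6, 27.6) on VK. Then |HJ| = |J − H| = 45.6.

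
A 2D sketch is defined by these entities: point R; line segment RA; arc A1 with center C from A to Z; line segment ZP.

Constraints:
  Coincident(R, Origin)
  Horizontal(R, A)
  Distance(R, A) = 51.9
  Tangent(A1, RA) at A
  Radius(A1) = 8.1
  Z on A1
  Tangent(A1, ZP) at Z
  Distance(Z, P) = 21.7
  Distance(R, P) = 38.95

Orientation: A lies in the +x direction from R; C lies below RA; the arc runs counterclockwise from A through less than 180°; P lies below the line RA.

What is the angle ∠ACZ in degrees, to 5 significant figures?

54.634°

Checks: |CZ| = 8.100 ✓; ∠(CZ, ZP) = 90.00° ✓; |ZP| = 21.70 ✓; |RP| = 38.95 ✓.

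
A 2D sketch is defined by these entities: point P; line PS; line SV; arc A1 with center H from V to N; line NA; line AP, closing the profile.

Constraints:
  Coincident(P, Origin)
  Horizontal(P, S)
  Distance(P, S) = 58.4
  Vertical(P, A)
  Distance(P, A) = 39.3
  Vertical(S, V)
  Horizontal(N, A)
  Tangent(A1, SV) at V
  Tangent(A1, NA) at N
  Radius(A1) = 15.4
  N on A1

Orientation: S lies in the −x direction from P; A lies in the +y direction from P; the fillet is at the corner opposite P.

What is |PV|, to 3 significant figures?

63.1

The virtual corner opposite P is at (-58.4, 39.3). The tangent condition forces HV to be normal to SV and tangency of A1 to NA means the radius HN is perpendicular to NA, with radius 15.4, so the center H sits 15.4 in from both sides at H = (-43.0, 23.9). That places the tangent points at V = (-58.4, 23.9) on SV and N = (-43.0, 39.3) on NA. Then |PV| = |V − P| = 63.1.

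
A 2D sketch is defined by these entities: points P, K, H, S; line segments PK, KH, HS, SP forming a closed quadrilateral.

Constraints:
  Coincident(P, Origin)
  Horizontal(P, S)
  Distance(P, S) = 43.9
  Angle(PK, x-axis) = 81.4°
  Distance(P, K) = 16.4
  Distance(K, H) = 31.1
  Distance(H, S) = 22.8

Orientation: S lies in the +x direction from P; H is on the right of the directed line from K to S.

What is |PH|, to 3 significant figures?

23.7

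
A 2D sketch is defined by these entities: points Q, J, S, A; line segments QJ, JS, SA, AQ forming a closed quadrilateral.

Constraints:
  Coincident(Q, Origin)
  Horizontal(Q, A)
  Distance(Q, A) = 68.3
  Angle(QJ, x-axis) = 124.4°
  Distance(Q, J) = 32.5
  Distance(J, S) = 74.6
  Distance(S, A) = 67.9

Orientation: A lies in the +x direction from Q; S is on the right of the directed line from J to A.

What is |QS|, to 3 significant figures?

42.8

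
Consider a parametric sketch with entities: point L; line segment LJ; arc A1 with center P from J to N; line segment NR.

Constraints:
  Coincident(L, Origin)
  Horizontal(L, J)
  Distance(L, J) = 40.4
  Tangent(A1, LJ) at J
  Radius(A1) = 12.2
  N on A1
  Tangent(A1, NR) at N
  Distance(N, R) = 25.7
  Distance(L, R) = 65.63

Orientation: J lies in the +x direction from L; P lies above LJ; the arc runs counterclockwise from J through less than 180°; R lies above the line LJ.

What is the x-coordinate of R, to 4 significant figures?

54.12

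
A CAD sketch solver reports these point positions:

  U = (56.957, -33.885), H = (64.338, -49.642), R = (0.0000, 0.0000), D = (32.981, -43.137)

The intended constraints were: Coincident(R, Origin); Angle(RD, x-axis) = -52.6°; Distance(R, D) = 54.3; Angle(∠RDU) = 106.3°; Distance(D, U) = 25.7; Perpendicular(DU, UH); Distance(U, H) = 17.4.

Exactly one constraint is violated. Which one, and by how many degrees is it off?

Perpendicular(DU, UH) — off by 4.00°.

R = (0.00, 0.00) ✓; RD at -52.60° ✓; |RD| = 54.30 ✓; ∠RDU = 106.3° ✓; |DU| = 25.70 ✓; ∠(DU, UH) = 86.00° ✗; |UH| = 17.40 ✓.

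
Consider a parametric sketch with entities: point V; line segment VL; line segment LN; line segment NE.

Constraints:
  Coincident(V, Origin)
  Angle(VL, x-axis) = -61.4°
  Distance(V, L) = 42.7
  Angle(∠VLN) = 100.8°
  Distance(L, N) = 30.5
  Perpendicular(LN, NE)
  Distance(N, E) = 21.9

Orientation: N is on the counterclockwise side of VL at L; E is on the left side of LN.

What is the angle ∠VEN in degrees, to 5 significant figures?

117.50°

∠VLN = 100.8°, so LN runs at -61.4° + (180° − 100.8°) = 17.800° from the x-axis; with |LN| = 30.5, N = L + 30.5·(cos 17.800°, sin 17.800°) = (49.480, -28.166). LN is perpendicular to NE; with |NE| = 21.9 on the left of LN, E = N + 21.9·(-0.30570, 0.95213) = (42.785, -7.3145). Then cos ∠VEN = EV·EN / (|EV||EN|), giving 117.50°.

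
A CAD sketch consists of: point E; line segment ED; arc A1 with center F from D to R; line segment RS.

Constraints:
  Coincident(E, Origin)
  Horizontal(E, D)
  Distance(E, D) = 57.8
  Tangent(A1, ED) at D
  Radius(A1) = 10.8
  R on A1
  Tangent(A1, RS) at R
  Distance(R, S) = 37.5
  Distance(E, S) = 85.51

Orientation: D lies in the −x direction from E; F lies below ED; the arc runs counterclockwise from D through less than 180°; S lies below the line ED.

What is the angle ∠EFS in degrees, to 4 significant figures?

120.5°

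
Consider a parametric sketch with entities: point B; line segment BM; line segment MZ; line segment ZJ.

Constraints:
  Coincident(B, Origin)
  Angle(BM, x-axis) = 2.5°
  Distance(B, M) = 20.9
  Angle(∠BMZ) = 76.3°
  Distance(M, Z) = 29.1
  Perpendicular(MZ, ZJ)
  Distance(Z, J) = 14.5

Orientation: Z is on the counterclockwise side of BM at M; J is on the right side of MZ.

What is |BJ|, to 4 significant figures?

42.36

B is at the origin; BM runs at 2.5° with length 20.9, so M = 20.9·(cos 2.5°, sin 2.5°) = (20.88, 0.9116). ∠BMZ = 76.3°, so MZ runs at 2.5° + (180° − 76.3°) = 106.2° from the x-axis; with |MZ| = 29.1, Z = M + 29.1·(cos 106.2°, sin 106.2°) = (12.76, 28.86). MZ ⟂ ZJ; with |ZJ| = 14.5 on the right of MZ, J = Z + 14.5·(0.9603, 0.2790) = (26.69, 32.90). Then |BJ| = |J − B| = 42.36.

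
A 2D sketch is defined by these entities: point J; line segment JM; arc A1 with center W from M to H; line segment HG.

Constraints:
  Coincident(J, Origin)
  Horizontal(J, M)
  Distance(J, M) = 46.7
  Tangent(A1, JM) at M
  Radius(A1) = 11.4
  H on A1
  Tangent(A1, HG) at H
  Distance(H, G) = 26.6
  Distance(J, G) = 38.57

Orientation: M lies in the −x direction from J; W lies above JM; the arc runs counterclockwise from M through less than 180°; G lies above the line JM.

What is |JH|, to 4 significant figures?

37.08

Checks: J.y = 0.00, M.y = 0.00 ✓; |WH| = 11.40 ✓; ∠(WH, HG) = 90.00° ✓; |HG| = 26.60 ✓; |JG| = 38.57 ✓.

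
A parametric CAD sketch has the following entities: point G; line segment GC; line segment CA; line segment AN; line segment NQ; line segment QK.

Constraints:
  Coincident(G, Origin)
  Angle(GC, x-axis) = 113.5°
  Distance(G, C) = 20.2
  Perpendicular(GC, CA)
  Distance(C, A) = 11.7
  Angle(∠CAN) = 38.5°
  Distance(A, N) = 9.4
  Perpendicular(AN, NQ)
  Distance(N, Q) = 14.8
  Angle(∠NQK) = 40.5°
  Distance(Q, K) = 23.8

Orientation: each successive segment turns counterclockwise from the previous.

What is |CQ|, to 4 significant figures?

7.521

∠CAN = 38.5° gives AN at -15.00° from the x-axis; with |AN| = 9.4, N = (-9.705, 11.43). AN is perpendicular to NQ, so NQ runs at 75.00°; with |NQ| = 14.8, Q = (-5.874, 25.72). Then |CQ| = |Q − C| = 7.521.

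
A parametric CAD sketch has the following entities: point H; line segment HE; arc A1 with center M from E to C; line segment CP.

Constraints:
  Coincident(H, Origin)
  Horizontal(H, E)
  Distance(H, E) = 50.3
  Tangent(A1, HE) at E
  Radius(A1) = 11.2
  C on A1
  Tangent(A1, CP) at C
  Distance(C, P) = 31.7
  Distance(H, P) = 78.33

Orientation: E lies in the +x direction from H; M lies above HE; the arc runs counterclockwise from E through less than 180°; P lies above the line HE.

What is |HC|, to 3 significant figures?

62.0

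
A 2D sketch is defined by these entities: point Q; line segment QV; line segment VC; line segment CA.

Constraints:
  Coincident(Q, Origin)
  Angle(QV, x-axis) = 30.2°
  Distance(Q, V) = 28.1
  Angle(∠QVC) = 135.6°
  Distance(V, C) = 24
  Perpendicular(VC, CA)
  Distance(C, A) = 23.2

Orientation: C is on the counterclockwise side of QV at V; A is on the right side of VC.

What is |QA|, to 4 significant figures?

61.48

∠QVC = 135.6°, so VC runs at 30.2° + (180° − 135.6°) = 74.60° from the x-axis; with |VC| = 24.0, C = V + 24.0·(cos 74.60°, sin 74.60°) = (30.66, 37.27). VC ⟂ CA; with |CA| = 23.2 on the right of VC, A = C + 23.2·(0.9641, -0.2656) = (53.03, 31.11). Then |QA| = |A − Q| = 61.48.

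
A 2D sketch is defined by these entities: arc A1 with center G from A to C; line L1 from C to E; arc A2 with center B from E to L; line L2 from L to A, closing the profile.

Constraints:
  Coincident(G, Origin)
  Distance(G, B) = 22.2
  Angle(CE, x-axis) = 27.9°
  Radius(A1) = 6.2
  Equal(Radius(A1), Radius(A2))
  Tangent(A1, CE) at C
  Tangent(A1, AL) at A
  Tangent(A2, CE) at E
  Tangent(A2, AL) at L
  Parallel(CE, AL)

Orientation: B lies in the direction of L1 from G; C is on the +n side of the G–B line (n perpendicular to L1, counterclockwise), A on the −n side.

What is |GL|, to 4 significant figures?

23.05

Tangency of A1 to both parallel lines with radius 6.2 puts C and A at G ± 6.2·n: C = (-2.901, 5.479), A = (2.901, -5.479). Equal radii place E and L the same way about B: E = B + 6.2·n = (16.72, 15.87), L = B − 6.2·n = (22.52, 4.909). Then |GL| = |L − G| = 23.05.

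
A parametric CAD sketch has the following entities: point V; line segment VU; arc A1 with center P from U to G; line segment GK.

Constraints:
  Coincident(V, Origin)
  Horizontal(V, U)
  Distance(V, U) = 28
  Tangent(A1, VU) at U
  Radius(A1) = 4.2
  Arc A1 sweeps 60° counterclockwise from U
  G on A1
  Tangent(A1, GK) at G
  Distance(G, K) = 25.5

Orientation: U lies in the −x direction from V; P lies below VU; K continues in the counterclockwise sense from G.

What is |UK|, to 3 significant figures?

29.2

On A1, U sits at bearing 90° from P; a 60° counterclockwise sweep puts G at bearing 150°, so G = P + 4.2·(cos 150°, sin 150°) = (-31.6, -2.10). Since A1 is tangent to GK there, PG ⟂ GK, so GK runs along (−sin 150°, cos 150°); with |GK| = 25.5, K = (-44.4, -24.2). Then |UK| = |K − U| = 29.2.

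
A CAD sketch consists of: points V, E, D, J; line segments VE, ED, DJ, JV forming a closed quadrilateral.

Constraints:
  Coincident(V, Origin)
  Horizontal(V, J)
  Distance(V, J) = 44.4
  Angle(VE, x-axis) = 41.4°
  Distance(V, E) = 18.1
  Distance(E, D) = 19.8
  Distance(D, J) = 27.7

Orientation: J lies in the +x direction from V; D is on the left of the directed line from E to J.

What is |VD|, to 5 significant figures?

37.850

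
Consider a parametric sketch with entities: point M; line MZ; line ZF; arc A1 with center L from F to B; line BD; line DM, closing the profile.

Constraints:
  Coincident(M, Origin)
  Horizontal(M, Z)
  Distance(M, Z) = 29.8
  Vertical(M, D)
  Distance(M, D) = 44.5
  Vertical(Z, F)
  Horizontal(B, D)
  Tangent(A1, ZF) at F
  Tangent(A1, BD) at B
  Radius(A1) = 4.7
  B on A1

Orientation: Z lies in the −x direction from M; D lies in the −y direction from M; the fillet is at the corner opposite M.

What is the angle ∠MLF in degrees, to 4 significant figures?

122.2°

M is at the origin; MZ is horizontal with |MZ| = 29.8 and Z on the −x side, so Z = (-29.80, 0.000). M and D share the same x with |MD| = 44.5 and D on the −y side, so D = (0.000, -44.50). The virtual corner opposite M is at (-29.80, -44.50). The tangent condition forces LF to be normal to ZF and the tangent condition forces LB to be normal to BD, with radius 4.7, so the center L sits 4.7 in from both sides at L = (-25.10, -39.80). That places the tangent points at F = (-29.80, -39.80) on ZF and B = (-25.10, -44.50) on BD. Then cos ∠MLF = LM·LF / (|LM||LF|), giving 122.2°.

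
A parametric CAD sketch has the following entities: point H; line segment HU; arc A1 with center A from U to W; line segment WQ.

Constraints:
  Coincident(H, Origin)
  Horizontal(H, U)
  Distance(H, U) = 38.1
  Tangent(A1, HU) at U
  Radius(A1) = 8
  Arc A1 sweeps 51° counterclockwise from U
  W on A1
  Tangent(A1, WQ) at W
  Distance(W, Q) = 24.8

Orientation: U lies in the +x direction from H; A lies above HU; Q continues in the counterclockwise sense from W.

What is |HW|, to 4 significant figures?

44.42

H is at the origin; HU is horizontal with |HU| = 38.1 and U on the +x side, so U = (38.10, 0.000). A1 meets HU tangentially, so AU is at right angles to HU, so A = U + (0, 8) = (38.10, 8.000). On A1, U sits at bearing -90° from A; a 51° counterclockwise sweep puts W at bearing -39°, so W = A + 8.0·(cos -39°, sin -39°) = (44.32, 2.965). Then |HW| = |W − H| = 44.42.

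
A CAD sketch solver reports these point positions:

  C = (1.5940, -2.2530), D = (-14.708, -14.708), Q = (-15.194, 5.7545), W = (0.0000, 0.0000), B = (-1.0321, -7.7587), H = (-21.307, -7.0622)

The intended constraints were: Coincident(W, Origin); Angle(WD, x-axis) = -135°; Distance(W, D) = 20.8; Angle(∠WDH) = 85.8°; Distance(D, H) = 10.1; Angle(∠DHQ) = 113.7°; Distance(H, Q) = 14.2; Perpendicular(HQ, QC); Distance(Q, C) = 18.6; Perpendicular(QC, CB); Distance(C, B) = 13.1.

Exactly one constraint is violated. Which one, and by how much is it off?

Distance(C, B) = 13.1 — off by 7.00.

W = (0.00, 0.00) ✓; WD at -135.0° ✓; |WD| = 20.80 ✓; ∠WDH = 85.80° ✓; |DH| = 10.10 ✓; ∠DHQ = 113.7° ✓; |HQ| = 14.20 ✓; ∠(HQ, QC) = 90.00° ✓; |QC| = 18.60 ✓; ∠(QC, CB) = 90.00° ✓; |CB| = 6.100 ✗.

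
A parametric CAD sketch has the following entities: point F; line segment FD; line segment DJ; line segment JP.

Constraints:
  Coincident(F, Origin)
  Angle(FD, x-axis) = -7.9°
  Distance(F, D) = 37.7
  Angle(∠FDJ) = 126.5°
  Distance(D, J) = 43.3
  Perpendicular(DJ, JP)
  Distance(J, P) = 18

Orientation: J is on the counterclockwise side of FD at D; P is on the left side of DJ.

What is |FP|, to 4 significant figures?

66.87

∠FDJ = 126.5°, so DJ runs at -7.9° + (180° − 126.5°) = 45.60° from the x-axis; with |DJ| = 43.3, J = D + 43.3·(cos 45.60°, sin 45.60°) = (67.64, 25.76). DJ is perpendicular to JP; with |JP| = 18.0 on the left of DJ, P = J + 18.0·(-0.7145, 0.6997) = (54.78, 38.35). Then |FP| = |P − F| = 66.87.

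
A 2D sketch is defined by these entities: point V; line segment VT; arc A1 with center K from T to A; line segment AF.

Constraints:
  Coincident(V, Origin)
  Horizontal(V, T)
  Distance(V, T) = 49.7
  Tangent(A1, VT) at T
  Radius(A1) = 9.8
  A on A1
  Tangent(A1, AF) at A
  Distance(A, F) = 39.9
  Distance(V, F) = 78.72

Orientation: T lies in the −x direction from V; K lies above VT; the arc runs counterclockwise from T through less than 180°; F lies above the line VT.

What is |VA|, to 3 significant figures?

43.8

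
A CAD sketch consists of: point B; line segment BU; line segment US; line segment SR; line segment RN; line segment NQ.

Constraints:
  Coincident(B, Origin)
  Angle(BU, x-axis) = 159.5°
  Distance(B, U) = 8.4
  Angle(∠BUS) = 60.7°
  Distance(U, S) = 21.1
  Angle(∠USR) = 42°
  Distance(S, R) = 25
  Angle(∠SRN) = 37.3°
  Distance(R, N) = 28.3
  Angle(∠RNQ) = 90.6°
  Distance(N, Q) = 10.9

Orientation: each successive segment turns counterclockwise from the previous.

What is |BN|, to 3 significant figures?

18.8

B is at the origin; BU runs at 159.5° with length 8.4, so U = (-7.87, 2.94). ∠BUS = 60.7° gives US at -81.2° from the x-axis; with |US| = 21.1, S = (-4.64, -17.9). ∠USR = 42.0° gives SR at 56.8° from the x-axis; with |SR| = 25.0, R = (9.05, 3.01). ∠SRN = 37.3° gives RN at -160° from the x-axis; with |RN| = 28.3, N = (-17.6, -6.44). Then |BN| = |N − B| = 18.8.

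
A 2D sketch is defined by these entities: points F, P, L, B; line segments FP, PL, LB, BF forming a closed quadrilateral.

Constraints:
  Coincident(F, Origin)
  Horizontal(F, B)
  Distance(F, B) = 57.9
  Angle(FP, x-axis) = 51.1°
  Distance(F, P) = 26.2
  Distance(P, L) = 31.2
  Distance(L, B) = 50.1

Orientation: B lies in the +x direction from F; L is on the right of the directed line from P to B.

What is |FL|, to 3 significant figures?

13.2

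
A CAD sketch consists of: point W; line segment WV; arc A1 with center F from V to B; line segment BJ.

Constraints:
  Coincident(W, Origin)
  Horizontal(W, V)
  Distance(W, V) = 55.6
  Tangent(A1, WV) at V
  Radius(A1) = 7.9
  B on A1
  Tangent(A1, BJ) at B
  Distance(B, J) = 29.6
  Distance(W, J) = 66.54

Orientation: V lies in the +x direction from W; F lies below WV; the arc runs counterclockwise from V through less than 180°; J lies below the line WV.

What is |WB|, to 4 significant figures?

48.84

Checks: |FB| = 7.900 ✓; ∠(FB, BJ) = 90.00° ✓; |BJ| = 29.60 ✓; |WJ| = 66.54 ✓.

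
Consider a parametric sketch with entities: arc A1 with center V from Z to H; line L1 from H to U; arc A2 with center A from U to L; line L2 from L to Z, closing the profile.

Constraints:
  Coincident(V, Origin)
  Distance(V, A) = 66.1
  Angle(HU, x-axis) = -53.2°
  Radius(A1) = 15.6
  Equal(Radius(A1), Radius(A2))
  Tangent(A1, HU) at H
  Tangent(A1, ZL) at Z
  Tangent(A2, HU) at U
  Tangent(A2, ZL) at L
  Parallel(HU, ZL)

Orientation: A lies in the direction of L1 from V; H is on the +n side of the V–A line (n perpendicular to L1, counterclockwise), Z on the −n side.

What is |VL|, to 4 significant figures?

67.92

The slot axis is L1's direction at -53.2°, so u = (cos -53.2°, sin -53.2°) = (0.5990, -0.8007) and n = (−sin -53.2°, cos -53.2°) = (0.8007, 0.5990). V is at the origin and A lies 66.1 along u from V, so A = 66.1·u = (39.60, -52.93). Tangency of A1 to both parallel lines with radius 15.6 puts H and Z at V ± 15.6·n: H = (12.49, 9.345), Z = (-12.49, -9.345). Equal radii place U and L the same way about A: U = A + 15.6·n = (52.09, -43.58), L = A − 15.6·n = (27.10, -62.27). Then |VL| = |L − V| = 67.92.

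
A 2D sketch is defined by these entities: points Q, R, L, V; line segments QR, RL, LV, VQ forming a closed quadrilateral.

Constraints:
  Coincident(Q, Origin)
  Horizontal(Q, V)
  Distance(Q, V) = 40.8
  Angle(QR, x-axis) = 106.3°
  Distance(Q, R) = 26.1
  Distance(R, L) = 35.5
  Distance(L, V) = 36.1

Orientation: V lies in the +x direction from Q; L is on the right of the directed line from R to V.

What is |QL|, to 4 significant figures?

9.776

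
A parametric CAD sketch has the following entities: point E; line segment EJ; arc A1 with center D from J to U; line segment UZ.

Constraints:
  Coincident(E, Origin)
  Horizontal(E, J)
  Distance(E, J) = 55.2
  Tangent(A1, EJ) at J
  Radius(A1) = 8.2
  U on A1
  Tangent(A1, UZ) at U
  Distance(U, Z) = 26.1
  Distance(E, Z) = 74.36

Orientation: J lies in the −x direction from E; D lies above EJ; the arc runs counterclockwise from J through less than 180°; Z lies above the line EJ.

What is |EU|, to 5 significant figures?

50.987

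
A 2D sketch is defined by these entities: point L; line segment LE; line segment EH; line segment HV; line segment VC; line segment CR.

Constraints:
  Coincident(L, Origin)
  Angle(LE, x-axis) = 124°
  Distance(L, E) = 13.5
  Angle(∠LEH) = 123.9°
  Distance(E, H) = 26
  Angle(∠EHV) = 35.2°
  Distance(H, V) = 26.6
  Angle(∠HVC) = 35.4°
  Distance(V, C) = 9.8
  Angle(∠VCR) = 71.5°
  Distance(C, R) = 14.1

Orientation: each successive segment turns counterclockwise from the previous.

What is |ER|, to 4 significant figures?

23.77

∠HVC = 35.4° gives VC at 109.5° from the x-axis; with |VC| = 9.8, C = (-15.06, 5.089). ∠VCR = 71.5° gives CR at -142.0° from the x-axis; with |CR| = 14.1, R = (-26.17, -3.591). Then |ER| = |R − E| = 23.77.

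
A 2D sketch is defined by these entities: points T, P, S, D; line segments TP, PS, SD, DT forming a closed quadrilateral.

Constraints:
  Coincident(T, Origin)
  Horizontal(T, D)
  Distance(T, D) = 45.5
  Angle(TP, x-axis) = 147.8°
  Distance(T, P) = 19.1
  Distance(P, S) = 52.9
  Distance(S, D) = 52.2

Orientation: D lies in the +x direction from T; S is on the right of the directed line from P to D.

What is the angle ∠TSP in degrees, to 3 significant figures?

14.8°

Checks: |PS| = 52.90 ✓; |SD| = 52.20 ✓.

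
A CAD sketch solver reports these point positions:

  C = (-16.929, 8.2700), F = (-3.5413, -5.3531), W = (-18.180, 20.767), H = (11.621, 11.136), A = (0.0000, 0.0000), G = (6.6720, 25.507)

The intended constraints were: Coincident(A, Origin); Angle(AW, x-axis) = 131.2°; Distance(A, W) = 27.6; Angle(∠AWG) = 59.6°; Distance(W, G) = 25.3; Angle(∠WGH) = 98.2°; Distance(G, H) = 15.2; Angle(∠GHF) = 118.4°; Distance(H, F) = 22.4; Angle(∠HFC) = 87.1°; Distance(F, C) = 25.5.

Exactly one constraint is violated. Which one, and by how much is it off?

Distance(F, C) = 25.5 — off by 6.40.

A = (0.00, 0.00) ✓; AW at 131.2° ✓; |AW| = 27.60 ✓; ∠AWG = 59.60° ✓; |WG| = 25.30 ✓; ∠WGH = 98.20° ✓; |GH| = 15.20 ✓; ∠GHF = 118.4° ✓; |HF| = 22.40 ✓; ∠HFC = 87.10° ✓; |FC| = 19.10 ✗.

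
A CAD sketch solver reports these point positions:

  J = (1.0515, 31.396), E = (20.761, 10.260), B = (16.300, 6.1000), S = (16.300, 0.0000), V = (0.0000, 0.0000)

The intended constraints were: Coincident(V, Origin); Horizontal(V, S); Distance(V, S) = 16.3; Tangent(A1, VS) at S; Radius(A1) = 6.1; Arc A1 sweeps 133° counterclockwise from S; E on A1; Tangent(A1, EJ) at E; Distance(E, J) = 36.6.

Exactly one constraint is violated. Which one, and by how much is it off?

Distance(E, J) = 36.6 — off by 7.70.

V = (0.00, 0.00) ✓; V.y = 0.00, S.y = 0.00 ✓; |VS| = 16.30 ✓; ∠(BS, SV) = 90.00° ✓; |BS| = 6.100 ✓; bearing(B→E) − bearing(B→S) = 133.0° ✓; |BE| = 6.100 ✓; ∠(BE, EJ) = 90.00° ✓; |EJ| = 28.90 ✗.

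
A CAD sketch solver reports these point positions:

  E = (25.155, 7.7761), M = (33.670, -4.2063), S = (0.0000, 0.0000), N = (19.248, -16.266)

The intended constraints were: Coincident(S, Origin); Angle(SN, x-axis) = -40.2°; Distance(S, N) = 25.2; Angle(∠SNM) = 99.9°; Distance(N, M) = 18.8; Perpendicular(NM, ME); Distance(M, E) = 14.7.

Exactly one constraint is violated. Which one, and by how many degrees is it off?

Perpendicular(NM, ME) — off by 4.50°.

S = (0.00, 0.00) ✓; SN at -40.20° ✓; |SN| = 25.20 ✓; ∠SNM = 99.90° ✓; |NM| = 18.80 ✓; ∠(NM, ME) = 85.50° ✗; |ME| = 14.70 ✓.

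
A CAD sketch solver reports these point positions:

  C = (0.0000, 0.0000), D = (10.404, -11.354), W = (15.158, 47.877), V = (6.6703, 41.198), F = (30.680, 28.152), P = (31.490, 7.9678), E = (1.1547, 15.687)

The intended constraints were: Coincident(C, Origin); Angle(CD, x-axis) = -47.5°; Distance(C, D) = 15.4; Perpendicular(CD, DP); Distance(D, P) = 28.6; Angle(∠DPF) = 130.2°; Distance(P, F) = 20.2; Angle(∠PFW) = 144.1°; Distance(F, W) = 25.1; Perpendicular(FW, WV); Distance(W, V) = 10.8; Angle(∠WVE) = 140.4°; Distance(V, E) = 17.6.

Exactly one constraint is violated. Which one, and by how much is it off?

Distance(V, E) = 17.6 — off by 8.50.

C = (0.00, 0.00) ✓; CD at -47.50° ✓; |CD| = 15.40 ✓; ∠(CD, DP) = 90.00° ✓; |DP| = 28.60 ✓; ∠DPF = 130.2° ✓; |PF| = 20.20 ✓; ∠PFW = 144.1° ✓; |FW| = 25.10 ✓; ∠(FW, WV) = 90.00° ✓; |WV| = 10.80 ✓; ∠WVE = 140.4° ✓; |VE| = 26.10 ✗.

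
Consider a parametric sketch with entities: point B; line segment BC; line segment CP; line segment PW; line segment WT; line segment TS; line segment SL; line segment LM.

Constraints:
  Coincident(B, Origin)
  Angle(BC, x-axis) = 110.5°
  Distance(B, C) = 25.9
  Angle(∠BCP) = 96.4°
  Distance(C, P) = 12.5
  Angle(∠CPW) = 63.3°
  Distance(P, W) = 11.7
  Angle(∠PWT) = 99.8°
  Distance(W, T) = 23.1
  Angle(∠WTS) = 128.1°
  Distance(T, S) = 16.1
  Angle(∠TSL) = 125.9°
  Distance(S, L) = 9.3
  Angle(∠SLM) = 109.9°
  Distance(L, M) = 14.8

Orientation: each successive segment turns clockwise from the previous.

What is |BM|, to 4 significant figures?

41.52

B is at the origin; BC runs at 110.5° with length 25.9, so C = (-9.070, 24.26). ∠BCP = 96.4° gives CP at 26.90° from the x-axis; with |CP| = 12.5, P = (2.077, 29.92). ∠CPW = 63.3° gives PW at -89.80° from the x-axis; with |PW| = 11.7, W = (2.118, 18.22). ∠PWT = 99.8° gives WT at -170.0° from the x-axis; with |WT| = 23.1, T = (-20.63, 14.20). ∠WTS = 128.1° gives TS at 138.1° from the x-axis; with |TS| = 16.1, S = (-32.61, 24.96). ∠TSL = 125.9° gives SL at 84.00° from the x-axis; with |SL| = 9.3, L = (-31.64, 34.21). ∠SLM = 109.9° gives LM at 13.90° from the x-axis; with |LM| = 14.8, M = (-17.28, 37.76). Then |BM| = |M − B| = 41.52.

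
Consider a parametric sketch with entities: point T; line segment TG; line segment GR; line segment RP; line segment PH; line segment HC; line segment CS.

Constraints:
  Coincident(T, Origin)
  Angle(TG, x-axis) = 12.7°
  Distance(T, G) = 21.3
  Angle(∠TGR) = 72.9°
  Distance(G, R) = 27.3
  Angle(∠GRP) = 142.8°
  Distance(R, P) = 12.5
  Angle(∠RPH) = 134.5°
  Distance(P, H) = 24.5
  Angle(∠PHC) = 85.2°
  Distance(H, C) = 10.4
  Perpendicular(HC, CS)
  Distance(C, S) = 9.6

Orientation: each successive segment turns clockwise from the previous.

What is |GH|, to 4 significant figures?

51.43

T is at the origin; TG runs at 12.7° with length 21.3, so G = (20.78, 4.683). ∠TGR = 72.9° gives GR at -94.40° from the x-axis; with |GR| = 27.3, R = (18.68, -22.54). ∠GRP = 142.8° gives RP at -131.6° from the x-axis; with |RP| = 12.5, P = (10.39, -31.88). ∠RPH = 134.5° gives PH at -177.1° from the x-axis; with |PH| = 24.5, H = (-14.08, -33.12). Then |GH| = |H − G| = 51.43.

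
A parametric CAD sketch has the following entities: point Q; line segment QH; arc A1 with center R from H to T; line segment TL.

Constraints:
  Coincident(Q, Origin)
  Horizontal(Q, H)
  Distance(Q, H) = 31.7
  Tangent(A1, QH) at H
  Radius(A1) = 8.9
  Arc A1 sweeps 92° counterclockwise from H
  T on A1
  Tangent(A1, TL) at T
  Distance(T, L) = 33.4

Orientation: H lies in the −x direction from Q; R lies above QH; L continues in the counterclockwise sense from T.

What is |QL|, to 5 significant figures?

48.873

Q is at the origin; QH is horizontal with |QH| = 31.7 and H on the −x side, so H = (-31.700, 0.0000). Tangency of A1 to QH means the radius RH is perpendicular to QH, so R = H + (0, 8.9) = (-31.700, 8.9000). On A1, H sits at bearing -90° from R; a 92° counterclockwise sweep puts T at bearing 2°, so T = R + 8.9·(cos 2°, sin 2°) = (-22.805, 9.2106). A1 meets TL tangentially, so RT is at right angles to TL, so TL runs along (−sin 2°, cos 2°); with |TL| = 33.4, L = (-23.971, 42.590). Then |QL| = |L − Q| = 48.873.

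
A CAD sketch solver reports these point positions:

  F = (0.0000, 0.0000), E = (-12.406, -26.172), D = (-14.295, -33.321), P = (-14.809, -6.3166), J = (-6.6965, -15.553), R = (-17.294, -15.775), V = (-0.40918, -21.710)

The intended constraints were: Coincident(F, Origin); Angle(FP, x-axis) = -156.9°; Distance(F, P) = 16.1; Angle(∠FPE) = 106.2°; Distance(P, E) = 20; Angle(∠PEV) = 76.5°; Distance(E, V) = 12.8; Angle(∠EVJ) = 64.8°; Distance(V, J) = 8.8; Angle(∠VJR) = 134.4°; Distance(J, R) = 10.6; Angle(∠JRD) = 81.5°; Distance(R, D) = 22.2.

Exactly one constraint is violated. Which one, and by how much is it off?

Distance(R, D) = 22.2 — off by 4.40.

F = (0.00, 0.00) ✓; FP at -156.9° ✓; |FP| = 16.10 ✓; ∠FPE = 106.2° ✓; |PE| = 20.00 ✓; ∠PEV = 76.50° ✓; |EV| = 12.80 ✓; ∠EVJ = 64.80° ✓; |VJ| = 8.800 ✓; ∠VJR = 134.4° ✓; |JR| = 10.60 ✓; ∠JRD = 81.50° ✓; |RD| = 17.80 ✗.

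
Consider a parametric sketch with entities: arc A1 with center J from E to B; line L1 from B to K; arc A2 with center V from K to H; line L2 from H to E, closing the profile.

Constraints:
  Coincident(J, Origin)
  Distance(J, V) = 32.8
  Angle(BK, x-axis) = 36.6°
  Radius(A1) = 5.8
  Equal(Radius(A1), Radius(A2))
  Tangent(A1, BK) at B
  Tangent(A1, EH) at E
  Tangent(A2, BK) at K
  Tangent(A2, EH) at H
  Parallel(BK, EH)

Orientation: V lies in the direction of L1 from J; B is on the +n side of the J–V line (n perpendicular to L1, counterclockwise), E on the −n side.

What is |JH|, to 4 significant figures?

33.31

The slot axis is L1's direction at 36.6°, so u = (cos 36.6°, sin 36.6°) = (0.8028, 0.5962) and n = (−sin 36.6°, cos 36.6°) = (-0.5962, 0.8028). J is at the origin and V lies 32.8 along u from J, so V = 32.8·u = (26.33, 19.56). Tangency of A1 to both parallel lines with radius 5.8 puts B and E at J ± 5.8·n: B = (-3.458, 4.656), E = (3.458, -4.656). Equal radii place K and H the same way about V: K = V + 5.8·n = (22.87, 24.21), H = V − 5.8·n = (29.79, 14.90). Then |JH| = |H − J| = 33.31.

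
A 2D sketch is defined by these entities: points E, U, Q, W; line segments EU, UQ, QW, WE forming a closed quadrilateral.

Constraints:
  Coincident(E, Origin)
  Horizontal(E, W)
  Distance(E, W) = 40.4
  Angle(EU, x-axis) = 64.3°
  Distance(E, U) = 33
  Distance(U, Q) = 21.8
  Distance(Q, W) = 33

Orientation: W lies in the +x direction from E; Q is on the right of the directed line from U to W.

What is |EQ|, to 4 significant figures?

12.22

Checks: |UQ| = 21.80 ✓; |QW| = 33.00 ✓.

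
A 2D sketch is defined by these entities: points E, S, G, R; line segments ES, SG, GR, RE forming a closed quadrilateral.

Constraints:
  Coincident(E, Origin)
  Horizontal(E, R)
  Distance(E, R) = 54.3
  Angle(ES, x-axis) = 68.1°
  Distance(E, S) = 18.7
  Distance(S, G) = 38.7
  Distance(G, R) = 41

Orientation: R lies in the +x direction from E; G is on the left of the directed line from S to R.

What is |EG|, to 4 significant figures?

55.02

E is at the origin; E and R share the same y with |ER| = 54.3 and R in +x, so R = (54.3, 0). ES runs at 68.1° with |ES| = 18.7, so S = (6.975, 17.35). G is determined by |SG| = 38.7 and |GR| = 41.0 together: it lies at the intersection of circle(S, 38.7) and circle(R, 41.0). With |SR| = 50.41, the foot of the radical line on SR is 23.38 from S and the perpendicular offset is √(38.7² − 23.38²) = 30.84. Taking the left-of-SR solution: G = (39.54, 38.25).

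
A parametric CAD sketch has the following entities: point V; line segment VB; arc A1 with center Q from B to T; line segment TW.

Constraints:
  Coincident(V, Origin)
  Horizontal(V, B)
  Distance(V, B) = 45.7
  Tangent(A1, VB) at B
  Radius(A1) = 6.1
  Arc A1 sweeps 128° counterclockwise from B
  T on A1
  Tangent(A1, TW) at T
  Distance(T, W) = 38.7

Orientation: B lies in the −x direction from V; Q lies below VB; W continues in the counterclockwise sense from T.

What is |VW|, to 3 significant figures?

48.4

On A1, B sits at bearing 90° from Q; a 128° counterclockwise sweep puts T at bearing 218°, so T = Q + 6.1·(cos 218°, sin 218°) = (-50.5, -9.86). The tangent condition forces QT to be normal to TW, so TW runs along (−sin 218°, cos 218°); with |TW| = 38.7, W = (-26.7, -40.4). Then |VW| = |W − V| = 48.4.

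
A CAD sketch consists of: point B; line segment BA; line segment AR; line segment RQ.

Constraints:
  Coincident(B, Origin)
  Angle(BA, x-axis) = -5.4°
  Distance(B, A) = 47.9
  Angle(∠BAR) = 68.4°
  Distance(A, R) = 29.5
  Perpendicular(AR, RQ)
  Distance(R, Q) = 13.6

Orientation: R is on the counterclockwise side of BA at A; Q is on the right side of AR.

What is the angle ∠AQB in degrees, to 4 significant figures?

53.71°

B is at the origin; BA runs at -5.4° with length 47.9, so A = 47.9·(cos -5.4°, sin -5.4°) = (47.69, -4.508). ∠BAR = 68.4°, so AR runs at -5.4° + (180° − 68.4°) = 106.2° from the x-axis; with |AR| = 29.5, R = A + 29.5·(cos 106.2°, sin 106.2°) = (39.46, 23.82). The perpendicularity gives RQ at right angles to AR; with |RQ| = 13.6 on the right of AR, Q = R + 13.6·(0.9603, 0.2790) = (52.52, 27.62). Then cos ∠AQB = QA·QB / (|QA||QB|), giving 53.71°.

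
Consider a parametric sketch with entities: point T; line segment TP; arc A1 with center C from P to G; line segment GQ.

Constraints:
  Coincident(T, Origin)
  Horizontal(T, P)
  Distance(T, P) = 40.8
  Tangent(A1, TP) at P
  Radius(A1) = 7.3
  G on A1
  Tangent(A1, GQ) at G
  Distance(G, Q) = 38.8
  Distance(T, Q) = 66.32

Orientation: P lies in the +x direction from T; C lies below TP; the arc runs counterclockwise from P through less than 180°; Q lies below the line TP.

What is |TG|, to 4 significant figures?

35.37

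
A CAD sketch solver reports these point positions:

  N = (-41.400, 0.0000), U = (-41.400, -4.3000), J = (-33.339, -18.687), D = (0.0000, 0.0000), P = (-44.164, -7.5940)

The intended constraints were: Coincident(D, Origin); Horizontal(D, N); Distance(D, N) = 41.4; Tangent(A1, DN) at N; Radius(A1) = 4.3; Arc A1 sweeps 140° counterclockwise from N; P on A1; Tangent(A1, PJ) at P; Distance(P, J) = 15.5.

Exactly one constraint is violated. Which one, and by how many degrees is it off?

Tangent(A1, PJ) at P — off by 5.70°.

D = (0.00, 0.00) ✓; D.y = 0.00, N.y = 0.00 ✓; |DN| = 41.40 ✓; ∠(UN, ND) = 90.00° ✓; |UN| = 4.300 ✓; bearing(U→P) − bearing(U→N) = 140.0° ✓; |UP| = 4.300 ✓; ∠(UP, PJ) = 95.70° ✗; |PJ| = 15.50 ✓.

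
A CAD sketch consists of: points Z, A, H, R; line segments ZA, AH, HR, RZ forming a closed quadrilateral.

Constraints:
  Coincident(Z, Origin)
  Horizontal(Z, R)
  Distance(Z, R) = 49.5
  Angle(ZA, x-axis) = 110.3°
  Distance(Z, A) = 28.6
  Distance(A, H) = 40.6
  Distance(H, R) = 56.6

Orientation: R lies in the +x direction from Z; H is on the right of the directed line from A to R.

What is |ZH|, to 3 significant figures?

14.6

Z is at the origin; Z and R share the same y with |ZR| = 49.5 and R in +x, so R = (49.5, 0). ZA runs at 110.3° with |ZA| = 28.6, so A = (-9.92, 26.8). H is determined by |AH| = 40.6 and |HR| = 56.6 together: it lies at the intersection of circle(A, 40.6) and circle(R, 56.6). With |AR| = 65.2, the foot of the radical line on AR is 20.7 from A and the perpendicular offset is √(40.6² − 20.7²) = 34.9. Taking the right-of-AR solution: H = (-5.46, -13.5).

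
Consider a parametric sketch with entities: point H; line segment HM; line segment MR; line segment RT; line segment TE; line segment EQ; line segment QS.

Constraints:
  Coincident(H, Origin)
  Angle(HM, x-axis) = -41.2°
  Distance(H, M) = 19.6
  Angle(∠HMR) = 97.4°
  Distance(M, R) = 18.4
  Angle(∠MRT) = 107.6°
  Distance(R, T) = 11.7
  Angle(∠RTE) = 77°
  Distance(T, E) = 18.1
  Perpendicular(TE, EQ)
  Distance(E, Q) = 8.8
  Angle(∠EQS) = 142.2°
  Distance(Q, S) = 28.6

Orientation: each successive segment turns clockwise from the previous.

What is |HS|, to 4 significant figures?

44.94

H is at the origin; HM runs at -41.2° with length 19.6, so M = (14.75, -12.91). ∠HMR = 97.4° gives MR at -123.8° from the x-axis; with |MR| = 18.4, R = (4.511, -28.20). ∠MRT = 107.6° gives RT at 163.8° from the x-axis; with |RT| = 11.7, T = (-6.724, -24.94). ∠RTE = 77.0° gives TE at 60.80° from the x-axis; with |TE| = 18.1, E = (2.106, -9.136). TE ⟂ EQ, so EQ runs at -29.20°; with |EQ| = 8.8, Q = (9.788, -13.43). ∠EQS = 142.2° gives QS at -67.00° from the x-axis; with |QS| = 28.6, S = (20.96, -39.76). Then |HS| = |S − H| = 44.94.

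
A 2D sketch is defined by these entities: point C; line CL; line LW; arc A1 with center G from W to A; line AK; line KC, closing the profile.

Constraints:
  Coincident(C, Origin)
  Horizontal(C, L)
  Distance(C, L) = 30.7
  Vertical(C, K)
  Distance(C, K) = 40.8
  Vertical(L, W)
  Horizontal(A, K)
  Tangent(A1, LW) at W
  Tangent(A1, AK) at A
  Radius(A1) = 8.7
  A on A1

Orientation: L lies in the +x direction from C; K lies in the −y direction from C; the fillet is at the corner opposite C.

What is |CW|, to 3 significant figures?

44.4

C is at the origin; C and L share the same y with |CL| = 30.7 and L on the +x side, so L = (30.7, 0.00). CK is vertical with |CK| = 40.8 and K on the −y side, so K = (0.00, -40.8). The virtual corner opposite C is at (30.7, -40.8). A1 meets LW tangentially, so GW is at right angles to LW and since A1 is tangent to AK there, GA ⟂ AK, with radius 8.7, so the center G sits 8.7 in from both sides at G = (22.0, -32.1). That places the tangent points at W = (30.7, -32.1) on LW and A = (22.0, -40.8) on AK. Then |CW| = |W − C| = 44.4.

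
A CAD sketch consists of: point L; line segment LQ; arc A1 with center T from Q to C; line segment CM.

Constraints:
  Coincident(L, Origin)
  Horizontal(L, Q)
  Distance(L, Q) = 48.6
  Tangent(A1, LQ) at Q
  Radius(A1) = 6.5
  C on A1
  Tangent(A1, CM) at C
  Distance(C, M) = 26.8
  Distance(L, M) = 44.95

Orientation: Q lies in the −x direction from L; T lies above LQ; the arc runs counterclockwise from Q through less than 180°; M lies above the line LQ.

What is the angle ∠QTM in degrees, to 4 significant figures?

147.4°

Checks: L = (0.00, 0.00) ✓; |TC| = 6.500 ✓; ∠(TC, CM) = 90.00° ✓; |CM| = 26.80 ✓; |LM| = 44.95 ✓.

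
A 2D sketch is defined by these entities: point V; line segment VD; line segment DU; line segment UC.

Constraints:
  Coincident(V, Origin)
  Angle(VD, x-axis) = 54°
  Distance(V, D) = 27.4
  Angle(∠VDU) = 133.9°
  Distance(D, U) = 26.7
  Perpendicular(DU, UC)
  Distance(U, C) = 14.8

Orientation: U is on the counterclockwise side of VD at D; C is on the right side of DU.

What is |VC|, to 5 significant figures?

57.286

∠VDU = 133.9°, so DU runs at 54.0° + (180° − 133.9°) = 100.10° from the x-axis; with |DU| = 26.7, U = D + 26.7·(cos 100.10°, sin 100.10°) = (11.423, 48.453). The perpendicularity gives UC at right angles to DU; with |UC| = 14.8 on the right of DU, C = U + 14.8·(0.98450, 0.17537) = (25.994, 51.049). Then |VC| = |C − V| = 57.286.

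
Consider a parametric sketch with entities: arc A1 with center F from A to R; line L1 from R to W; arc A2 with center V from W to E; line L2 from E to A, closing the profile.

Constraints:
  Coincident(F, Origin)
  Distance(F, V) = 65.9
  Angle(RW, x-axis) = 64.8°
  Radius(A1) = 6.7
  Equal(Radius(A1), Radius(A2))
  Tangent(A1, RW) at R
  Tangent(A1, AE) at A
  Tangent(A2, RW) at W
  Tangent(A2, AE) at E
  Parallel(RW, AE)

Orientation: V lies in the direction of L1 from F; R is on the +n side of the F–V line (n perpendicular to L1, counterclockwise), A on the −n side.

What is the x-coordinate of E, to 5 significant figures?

34.121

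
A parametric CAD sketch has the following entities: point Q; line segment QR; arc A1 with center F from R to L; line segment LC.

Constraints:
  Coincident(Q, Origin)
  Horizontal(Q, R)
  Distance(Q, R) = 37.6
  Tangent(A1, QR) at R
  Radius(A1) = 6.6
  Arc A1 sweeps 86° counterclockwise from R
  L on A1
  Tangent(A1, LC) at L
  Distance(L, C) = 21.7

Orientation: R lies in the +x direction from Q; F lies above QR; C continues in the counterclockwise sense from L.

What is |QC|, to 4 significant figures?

53.48

Q is at the origin; QR is horizontal with |QR| = 37.6 and R on the +x side, so R = (37.60, 0.000). A1 meets QR tangentially, so FR is at right angles to QR, so F = R + (0, 6.6) = (37.60, 6.600). On A1, R sits at bearing -90° from F; an 86° counterclockwise sweep puts L at bearing -4°, so L = F + 6.6·(cos -4°, sin -4°) = (44.18, 6.140). A1 meets LC tangentially, so FL is at right angles to LC, so LC runs along (−sin -4°, cos -4°); with |LC| = 21.7, C = (45.70, 27.79). Then |QC| = |C − Q| = 53.48.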